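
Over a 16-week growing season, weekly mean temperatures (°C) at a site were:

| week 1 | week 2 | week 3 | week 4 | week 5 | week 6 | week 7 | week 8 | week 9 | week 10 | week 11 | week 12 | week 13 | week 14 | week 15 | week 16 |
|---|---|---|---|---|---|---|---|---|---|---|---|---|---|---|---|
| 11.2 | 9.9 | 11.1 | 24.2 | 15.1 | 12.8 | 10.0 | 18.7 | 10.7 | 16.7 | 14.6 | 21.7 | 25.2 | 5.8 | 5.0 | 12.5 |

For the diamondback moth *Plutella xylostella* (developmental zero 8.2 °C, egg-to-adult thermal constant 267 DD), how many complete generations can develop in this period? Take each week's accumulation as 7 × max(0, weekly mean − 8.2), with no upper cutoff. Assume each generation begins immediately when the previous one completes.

2 generations

Weekly DD (7 × max(0, T̄ − 8.2)): 21.0, 11.9, 20.3, 112.0, 48.3, 32.2, 12.6, 73.5, 17.5, 59.5, 44.8, 94.5, 119.0, 0.0, 0.0, 30.1.
Season total = 697.2 DD.
Complete generations = ⌊697.2 / 267⌋ = 2.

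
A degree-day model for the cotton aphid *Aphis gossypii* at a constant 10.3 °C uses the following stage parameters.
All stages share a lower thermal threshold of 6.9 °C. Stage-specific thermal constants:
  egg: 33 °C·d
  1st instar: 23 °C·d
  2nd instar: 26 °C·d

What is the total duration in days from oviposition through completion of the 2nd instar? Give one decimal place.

24.1 days

Daily accumulation at 10.3 °C = 10.3 − 6.9 = 3.4 DD/day.
Total K = 33 + 23 + 26 = 82 DD.
Total duration = 82 / 3.4 = 24.118 ≈ 24.1 days.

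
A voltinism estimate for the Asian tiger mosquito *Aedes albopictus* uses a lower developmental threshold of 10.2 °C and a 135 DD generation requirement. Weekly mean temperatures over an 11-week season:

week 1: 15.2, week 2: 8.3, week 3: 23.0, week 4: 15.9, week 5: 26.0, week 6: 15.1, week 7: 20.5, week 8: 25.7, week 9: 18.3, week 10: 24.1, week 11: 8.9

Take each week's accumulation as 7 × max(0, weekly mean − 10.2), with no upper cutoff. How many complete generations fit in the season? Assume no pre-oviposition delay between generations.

4 generations

Weekly DD (7 × max(0, T̄ − 10.2)): 35.0, 0.0, 89.6, 39.9, 110.6, 34.3, 72.1, 108.5, 56.7, 97.3, 0.0.
Season total = 644.0 DD.
Complete generations = ⌊644.0 / 135⌋ = 4.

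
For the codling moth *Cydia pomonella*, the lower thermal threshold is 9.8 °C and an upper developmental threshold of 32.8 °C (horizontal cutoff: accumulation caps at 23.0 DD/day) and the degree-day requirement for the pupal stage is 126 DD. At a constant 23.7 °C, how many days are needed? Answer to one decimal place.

9.1 days

Daily accumulation = 23.7 − 9.8 = 13.9 DD/day.
Duration = 126 / 13.9 = 9.065 ≈ 9.1 days.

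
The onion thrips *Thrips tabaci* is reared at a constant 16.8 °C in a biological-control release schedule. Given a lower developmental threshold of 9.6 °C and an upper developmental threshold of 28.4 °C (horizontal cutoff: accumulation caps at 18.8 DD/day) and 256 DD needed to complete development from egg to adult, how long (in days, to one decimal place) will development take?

35.6 days

Daily accumulation = 16.8 − 9.6 = 7.2 DD/day.
Duration = 256 / 7.2 = 35.556 ≈ 35.6 days.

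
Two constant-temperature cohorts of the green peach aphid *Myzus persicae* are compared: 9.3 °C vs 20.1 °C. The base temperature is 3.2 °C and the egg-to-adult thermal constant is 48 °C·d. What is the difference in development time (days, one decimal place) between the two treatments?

5.0 days

At 9.3 °C: 48 / (9.3 − 3.2) = 48 / 6.1 = 7.869 d.
At 20.1 °C: 48 / (20.1 − 3.2) = 48 / 16.9 = 2.840 d.
Difference = |7.869 − 2.840| = 5.029 ≈ 5.0 days.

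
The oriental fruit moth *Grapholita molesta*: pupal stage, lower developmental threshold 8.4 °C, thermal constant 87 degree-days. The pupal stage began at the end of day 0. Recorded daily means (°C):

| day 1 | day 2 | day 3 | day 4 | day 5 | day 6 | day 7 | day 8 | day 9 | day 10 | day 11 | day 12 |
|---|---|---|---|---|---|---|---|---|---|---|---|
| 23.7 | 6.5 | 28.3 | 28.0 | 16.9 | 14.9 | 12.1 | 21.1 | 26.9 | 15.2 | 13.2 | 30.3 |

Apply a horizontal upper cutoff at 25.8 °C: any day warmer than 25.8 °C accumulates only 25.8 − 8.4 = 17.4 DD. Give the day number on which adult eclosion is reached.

Daily DD above 8.4 °C (capped at 17.4): 15.3, 0.0, 17.4, 17.4, 8.5, 6.5, 3.7, 12.7, 17.4, 6.8, 4.8, 17.4.
Cumulative: 15.3, 15.3, 32.7, 50.1, 58.6, 65.1, 68.8, 81.5, 98.9, 105.7, 110.5, 127.9.
The total first reaches 87 DD on day 9.

day 9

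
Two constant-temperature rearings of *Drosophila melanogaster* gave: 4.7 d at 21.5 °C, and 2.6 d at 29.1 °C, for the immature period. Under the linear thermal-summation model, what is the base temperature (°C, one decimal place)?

Under the model K = D·(T − T_b), so D₁·(T₁ − T_b) = D₂·(T₂ − T_b).
4.7·(21.5 − T_b) = 2.6·(29.1 − T_b)
T_b = (4.7·21.5 − 2.6·29.1) / (4.7 − 2.6) = 25.39 / 2.1 = 12.090 °C ≈ 12.1 °C.

12.1 °C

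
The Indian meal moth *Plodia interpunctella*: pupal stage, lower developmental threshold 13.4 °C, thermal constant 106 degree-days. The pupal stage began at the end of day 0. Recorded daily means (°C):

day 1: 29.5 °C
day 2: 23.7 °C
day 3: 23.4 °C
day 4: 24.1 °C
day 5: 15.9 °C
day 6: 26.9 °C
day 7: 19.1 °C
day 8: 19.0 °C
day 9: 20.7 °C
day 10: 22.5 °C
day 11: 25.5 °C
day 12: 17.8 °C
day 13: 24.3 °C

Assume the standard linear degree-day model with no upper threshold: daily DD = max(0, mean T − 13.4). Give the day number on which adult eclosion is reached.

day 12

Daily DD above 13.4 °C: 16.1, 10.3, 10.0, 10.7, 2.5, 13.5, 5.7, 5.6, 7.3, 9.1, 12.1, 4.4, 10.9.
Cumulative: 16.1, 26.4, 36.4, 47.1, 49.6, 63.1, 68.8, 74.4, 81.7, 90.8, 102.9, 107.3, 118.2.
The total first reaches 106 DD on day 12.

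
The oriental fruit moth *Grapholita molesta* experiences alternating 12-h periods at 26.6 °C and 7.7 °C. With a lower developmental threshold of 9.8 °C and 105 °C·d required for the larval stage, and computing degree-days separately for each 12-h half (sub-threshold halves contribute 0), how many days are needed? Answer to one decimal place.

12.5 days

Day half: max(0, 26.6 − 9.8) × 0.5 = 16.8 × 0.5 = 8.40 DD.
Night half: max(0, 7.7 − 9.8) × 0.5 = 0.0 × 0.5 = 0.00 DD.
Per 24 h: 8.40 DD/day.
Duration = 105 / 8.40 = 12.500 ≈ 12.5 days.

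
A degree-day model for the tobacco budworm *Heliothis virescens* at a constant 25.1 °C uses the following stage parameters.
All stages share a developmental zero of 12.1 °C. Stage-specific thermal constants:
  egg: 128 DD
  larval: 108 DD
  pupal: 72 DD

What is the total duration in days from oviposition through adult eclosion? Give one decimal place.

23.7 days

Daily accumulation at 25.1 °C = 25.1 − 12.1 = 13.0 DD/day.
Total K = 128 + 108 + 72 = 308 DD.
Total duration = 308 / 13.0 = 23.692 ≈ 23.7 days.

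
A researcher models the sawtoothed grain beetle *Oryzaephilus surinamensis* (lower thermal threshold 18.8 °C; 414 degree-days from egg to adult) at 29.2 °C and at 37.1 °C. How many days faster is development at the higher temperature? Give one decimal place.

At 29.2 °C: 414 / (29.2 − 18.8) = 414 / 10.4 = 39.808 d.
At 37.1 °C: 414 / (37.1 − 18.8) = 414 / 18.3 = 22.623 d.
Difference = |39.808 − 22.623| = 17.185 ≈ 17.2 days.

17.2 days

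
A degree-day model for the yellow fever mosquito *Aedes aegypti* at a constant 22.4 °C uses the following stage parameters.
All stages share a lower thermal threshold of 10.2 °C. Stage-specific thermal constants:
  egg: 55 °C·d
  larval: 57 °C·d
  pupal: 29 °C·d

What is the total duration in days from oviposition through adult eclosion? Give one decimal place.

Daily accumulation at 22.4 °C = 22.4 − 10.2 = 12.2 DD/day.
Total K = 55 + 57 + 29 = 141 DD.
Total duration = 141 / 12.2 = 11.557 ≈ 11.6 days.

11.6 days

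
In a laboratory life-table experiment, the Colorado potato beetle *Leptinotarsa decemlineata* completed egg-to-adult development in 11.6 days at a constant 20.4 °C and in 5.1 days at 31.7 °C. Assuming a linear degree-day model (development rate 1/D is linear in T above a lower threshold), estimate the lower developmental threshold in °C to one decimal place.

11.5 °C

Equal thermal constants: D₁(T₁ − T_b) = D₂(T₂ − T_b).
11.6·(20.4 − T_b) = 5.1·(31.7 − T_b)
T_b = (11.6·20.4 − 5.1·31.7) / (11.6 − 5.1) = 74.97 / 6.5 = 11.534 °C ≈ 11.5 °C.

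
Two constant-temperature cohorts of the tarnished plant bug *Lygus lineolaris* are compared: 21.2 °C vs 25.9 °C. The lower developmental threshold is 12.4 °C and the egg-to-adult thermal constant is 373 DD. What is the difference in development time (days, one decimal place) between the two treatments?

14.8 days

At 21.2 °C: 373 / (21.2 − 12.4) = 373 / 8.8 = 42.386 d.
At 25.9 °C: 373 / (25.9 − 12.4) = 373 / 13.5 = 27.630 d.
Difference = |42.386 − 27.630| = 14.757 ≈ 14.8 days.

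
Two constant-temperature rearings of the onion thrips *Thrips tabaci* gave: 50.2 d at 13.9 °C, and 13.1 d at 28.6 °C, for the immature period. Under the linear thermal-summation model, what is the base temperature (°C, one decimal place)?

Under the model K = D·(T − T_b), so D₁·(T₁ − T_b) = D₂·(T₂ − T_b).
50.2·(13.9 − T_b) = 13.1·(28.6 − T_b)
T_b = (50.2·13.9 − 13.1·28.6) / (50.2 − 13.1) = 323.12 / 37.1 = 8.709 °C ≈ 8.7 °C.

8.7 °C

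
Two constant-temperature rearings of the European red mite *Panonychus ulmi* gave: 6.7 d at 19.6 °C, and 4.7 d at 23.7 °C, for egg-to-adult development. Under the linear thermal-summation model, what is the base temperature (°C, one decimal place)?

10.0 °C

Equal thermal constants: D₁(T₁ − T_b) = D₂(T₂ − T_b).
6.7·(19.6 − T_b) = 4.7·(23.7 − T_b)
T_b = (6.7·19.6 − 4.7·23.7) / (6.7 − 4.7) = 19.93 / 2.0 = 9.965 °C ≈ 10.0 °C.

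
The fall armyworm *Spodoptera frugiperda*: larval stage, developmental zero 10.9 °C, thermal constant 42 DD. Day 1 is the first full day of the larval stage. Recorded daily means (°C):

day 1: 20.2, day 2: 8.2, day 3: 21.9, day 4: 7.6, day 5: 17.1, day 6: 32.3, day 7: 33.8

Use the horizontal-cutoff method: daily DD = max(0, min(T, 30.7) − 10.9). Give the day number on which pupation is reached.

Daily DD above 10.9 °C (capped at 19.8): 9.3, 0.0, 11.0, 0.0, 6.2, 19.8, 19.8.
Cumulative: 9.3, 9.3, 20.3, 20.3, 26.5, 46.3, 66.1.
The total first reaches 42 DD on day 6.

day 6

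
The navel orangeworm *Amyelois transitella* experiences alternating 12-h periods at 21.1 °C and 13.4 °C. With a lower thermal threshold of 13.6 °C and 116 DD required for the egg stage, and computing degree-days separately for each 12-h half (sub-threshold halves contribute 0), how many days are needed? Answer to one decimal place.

30.9 days

Day half: max(0, 21.1 − 13.6) × 0.5 = 7.5 × 0.5 = 3.75 DD.
Night half: max(0, 13.4 − 13.6) × 0.5 = 0.0 × 0.5 = 0.00 DD.
Per 24 h: 3.75 DD/day.
Duration = 116 / 3.75 = 30.933 ≈ 30.9 days.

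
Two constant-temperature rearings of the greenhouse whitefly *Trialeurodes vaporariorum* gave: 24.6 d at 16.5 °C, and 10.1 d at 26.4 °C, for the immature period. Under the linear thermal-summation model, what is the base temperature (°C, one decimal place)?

Equal thermal constants: D₁(T₁ − T_b) = D₂(T₂ − T_b).
24.6·(16.5 − T_b) = 10.1·(26.4 − T_b)
T_b = (24.6·16.5 − 10.1·26.4) / (24.6 − 10.1) = 139.26 / 14.5 = 9.604 °C ≈ 9.6 °C.

9.6 °C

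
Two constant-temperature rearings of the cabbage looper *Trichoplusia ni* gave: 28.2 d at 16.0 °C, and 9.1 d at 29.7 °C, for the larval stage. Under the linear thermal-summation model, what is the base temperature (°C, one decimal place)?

9.5 °C

Equal thermal constants: D₁(T₁ − T_b) = D₂(T₂ − T_b).
28.2·(16.0 − T_b) = 9.1·(29.7 − T_b)
T_b = (28.2·16.0 − 9.1·29.7) / (28.2 − 9.1) = 180.93 / 19.1 = 9.473 °C ≈ 9.5 °C.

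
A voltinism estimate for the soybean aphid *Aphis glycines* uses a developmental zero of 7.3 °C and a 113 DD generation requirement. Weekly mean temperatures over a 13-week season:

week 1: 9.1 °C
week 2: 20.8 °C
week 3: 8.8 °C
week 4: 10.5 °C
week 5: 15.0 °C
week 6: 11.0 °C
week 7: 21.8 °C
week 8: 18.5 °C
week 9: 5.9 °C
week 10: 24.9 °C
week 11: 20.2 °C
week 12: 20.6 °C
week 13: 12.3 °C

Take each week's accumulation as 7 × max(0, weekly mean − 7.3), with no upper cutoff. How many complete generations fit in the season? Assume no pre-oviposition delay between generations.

Weekly DD (7 × max(0, T̄ − 7.3)): 12.6, 94.5, 10.5, 22.4, 53.9, 25.9, 101.5, 78.4, 0.0, 123.2, 90.3, 93.1, 35.0.
Season total = 741.3 DD.
Complete generations = ⌊741.3 / 113⌋ = 6.

6 generations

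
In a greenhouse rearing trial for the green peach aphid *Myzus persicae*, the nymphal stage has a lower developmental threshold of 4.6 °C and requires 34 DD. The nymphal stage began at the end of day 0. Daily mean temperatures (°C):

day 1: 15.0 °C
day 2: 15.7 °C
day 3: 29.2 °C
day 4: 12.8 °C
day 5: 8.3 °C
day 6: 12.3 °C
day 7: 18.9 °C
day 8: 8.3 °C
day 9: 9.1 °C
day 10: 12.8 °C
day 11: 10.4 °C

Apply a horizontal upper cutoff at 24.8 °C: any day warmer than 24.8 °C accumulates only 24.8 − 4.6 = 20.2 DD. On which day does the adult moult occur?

Daily DD above 4.6 °C (capped at 20.2): 10.4, 11.1, 20.2, 8.2, 3.7, 7.7, 14.3, 3.7, 4.5, 8.2, 5.8.
Cumulative: 10.4, 21.5, 41.7, 49.9, 53.6, 61.3, 75.6, 79.3, 83.8, 92.0, 97.8.
The total first reaches 34 DD on day 3.

day 3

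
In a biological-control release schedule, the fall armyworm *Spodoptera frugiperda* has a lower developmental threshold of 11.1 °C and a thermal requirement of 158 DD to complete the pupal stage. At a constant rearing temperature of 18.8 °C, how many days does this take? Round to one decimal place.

Daily accumulation = 18.8 − 11.1 = 7.7 DD/day.
Duration = 158 / 7.7 = 20.519 ≈ 20.5 days.

20.5 days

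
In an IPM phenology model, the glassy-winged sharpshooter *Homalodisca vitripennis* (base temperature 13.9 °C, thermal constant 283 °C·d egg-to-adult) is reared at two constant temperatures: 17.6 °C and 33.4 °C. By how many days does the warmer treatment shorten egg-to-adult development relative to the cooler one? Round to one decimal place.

62.0 days

At 17.6 °C: 283 / (17.6 − 13.9) = 283 / 3.7 = 76.486 d.
At 33.4 °C: 283 / (33.4 − 13.9) = 283 / 19.5 = 14.513 d.
Difference = |76.486 − 14.513| = 61.974 ≈ 62.0 days.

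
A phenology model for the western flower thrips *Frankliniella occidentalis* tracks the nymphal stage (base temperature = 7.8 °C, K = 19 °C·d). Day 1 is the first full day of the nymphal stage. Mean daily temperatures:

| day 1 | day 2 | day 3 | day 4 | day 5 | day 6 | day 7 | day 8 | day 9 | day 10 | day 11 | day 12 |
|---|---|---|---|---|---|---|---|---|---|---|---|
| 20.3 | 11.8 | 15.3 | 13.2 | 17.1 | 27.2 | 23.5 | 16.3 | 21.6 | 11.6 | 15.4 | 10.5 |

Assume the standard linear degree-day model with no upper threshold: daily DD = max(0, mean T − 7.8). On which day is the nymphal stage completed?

day 3

Daily DD above 7.8 °C: 12.5, 4.0, 7.5, 5.4, 9.3, 19.4, 15.7, 8.5, 13.8, 3.8, 7.6, 2.7.
Cumulative: 12.5, 16.5, 24.0, 29.4, 38.7, 58.1, 73.8, 82.3, 96.1, 99.9, 107.5, 110.2.
The total first reaches 19 DD on day 3.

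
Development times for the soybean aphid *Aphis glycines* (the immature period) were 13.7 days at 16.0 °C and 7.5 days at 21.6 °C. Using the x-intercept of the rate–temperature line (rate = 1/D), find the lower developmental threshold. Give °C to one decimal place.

9.2 °C

Under the model K = D·(T − T_b), so D₁·(T₁ − T_b) = D₂·(T₂ − T_b).
13.7·(16.0 − T_b) = 7.5·(21.6 − T_b)
T_b = (13.7·16.0 − 7.5·21.6) / (13.7 − 7.5) = 57.20 / 6.2 = 9.226 °C ≈ 9.2 °C.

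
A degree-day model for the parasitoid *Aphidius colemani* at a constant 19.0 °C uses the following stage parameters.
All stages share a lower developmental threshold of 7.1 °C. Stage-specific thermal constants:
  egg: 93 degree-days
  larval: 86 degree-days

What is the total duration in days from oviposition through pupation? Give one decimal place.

Daily accumulation at 19.0 °C = 19.0 − 7.1 = 11.9 DD/day.
Total K = 93 + 86 = 179 DD.
Total duration = 179 / 11.9 = 15.042 ≈ 15.0 days.

15.0 days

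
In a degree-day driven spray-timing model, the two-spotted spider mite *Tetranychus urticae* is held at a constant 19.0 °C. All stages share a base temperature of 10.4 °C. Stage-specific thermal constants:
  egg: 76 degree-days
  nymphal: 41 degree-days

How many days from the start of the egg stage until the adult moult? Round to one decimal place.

13.6 days

Daily accumulation at 19.0 °C = 19.0 − 10.4 = 8.6 DD/day.
Total K = 76 + 41 = 117 DD.
Total duration = 117 / 8.6 = 13.605 ≈ 13.6 days.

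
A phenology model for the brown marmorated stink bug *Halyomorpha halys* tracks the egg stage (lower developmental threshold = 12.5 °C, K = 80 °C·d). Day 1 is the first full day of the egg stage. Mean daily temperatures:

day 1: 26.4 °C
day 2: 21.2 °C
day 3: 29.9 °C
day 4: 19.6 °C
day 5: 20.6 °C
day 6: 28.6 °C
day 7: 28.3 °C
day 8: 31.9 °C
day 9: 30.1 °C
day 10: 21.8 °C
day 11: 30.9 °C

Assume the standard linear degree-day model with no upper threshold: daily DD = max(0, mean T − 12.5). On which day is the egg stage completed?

Daily DD above 12.5 °C: 13.9, 8.7, 17.4, 7.1, 8.1, 16.1, 15.8, 19.4, 17.6, 9.3, 18.4.
Cumulative: 13.9, 22.6, 40.0, 47.1, 55.2, 71.3, 87.1, 106.5, 124.1, 133.4, 151.8.
The total first reaches 80 DD on day 7.

day 7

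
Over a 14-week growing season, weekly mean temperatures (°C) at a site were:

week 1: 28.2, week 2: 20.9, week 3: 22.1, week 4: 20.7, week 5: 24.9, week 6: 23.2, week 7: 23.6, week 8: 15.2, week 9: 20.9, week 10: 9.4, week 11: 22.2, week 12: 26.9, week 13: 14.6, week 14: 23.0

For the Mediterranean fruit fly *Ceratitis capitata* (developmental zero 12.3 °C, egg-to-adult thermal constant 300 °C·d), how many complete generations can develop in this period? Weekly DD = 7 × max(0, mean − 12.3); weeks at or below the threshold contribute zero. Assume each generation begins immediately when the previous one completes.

2 generations

Weekly DD (7 × max(0, T̄ − 12.3)): 111.3, 60.2, 68.6, 58.8, 88.2, 76.3, 79.1, 20.3, 60.2, 0.0, 69.3, 102.2, 16.1, 74.9.
Season total = 885.5 DD.
Complete generations = ⌊885.5 / 300⌋ = 2.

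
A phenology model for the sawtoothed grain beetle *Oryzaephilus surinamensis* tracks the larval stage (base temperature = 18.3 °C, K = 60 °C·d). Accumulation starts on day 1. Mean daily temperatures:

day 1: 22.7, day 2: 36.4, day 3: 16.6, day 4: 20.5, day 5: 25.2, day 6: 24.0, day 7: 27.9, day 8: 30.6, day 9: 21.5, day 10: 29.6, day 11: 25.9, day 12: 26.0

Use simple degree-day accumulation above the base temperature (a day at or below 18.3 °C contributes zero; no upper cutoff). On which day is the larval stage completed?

day 9

Daily DD above 18.3 °C: 4.4, 18.1, 0.0, 2.2, 6.9, 5.7, 9.6, 12.3, 3.2, 11.3, 7.6, 7.7.
Cumulative: 4.4, 22.5, 22.5, 24.7, 31.6, 37.3, 46.9, 59.2, 62.4, 73.7, 81.3, 89.0.
The total first reaches 60 DD on day 9.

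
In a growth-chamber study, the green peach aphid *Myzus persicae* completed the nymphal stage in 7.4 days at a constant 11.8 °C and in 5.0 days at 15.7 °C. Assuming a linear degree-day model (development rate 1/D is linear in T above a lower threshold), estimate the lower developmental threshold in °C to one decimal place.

3.7 °C

Linear rate model ⇒ the product D·(T − T_b) is constant across temperatures.
7.4·(11.8 − T_b) = 5.0·(15.7 − T_b)
T_b = (7.4·11.8 − 5.0·15.7) / (7.4 − 5.0) = 8.82 / 2.4 = 3.675 °C ≈ 3.7 °C.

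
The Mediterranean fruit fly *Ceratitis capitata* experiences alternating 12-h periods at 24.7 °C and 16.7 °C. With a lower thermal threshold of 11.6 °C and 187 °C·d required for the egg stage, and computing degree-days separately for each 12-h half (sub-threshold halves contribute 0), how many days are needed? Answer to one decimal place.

Day half: max(0, 24.7 − 11.6) × 0.5 = 13.1 × 0.5 = 6.55 DD.
Night half: max(0, 16.7 − 11.6) × 0.5 = 5.1 × 0.5 = 2.55 DD.
Per 24 h: 9.10 DD/day.
Duration = 187 / 9.10 = 20.549 ≈ 20.5 days.

20.5 days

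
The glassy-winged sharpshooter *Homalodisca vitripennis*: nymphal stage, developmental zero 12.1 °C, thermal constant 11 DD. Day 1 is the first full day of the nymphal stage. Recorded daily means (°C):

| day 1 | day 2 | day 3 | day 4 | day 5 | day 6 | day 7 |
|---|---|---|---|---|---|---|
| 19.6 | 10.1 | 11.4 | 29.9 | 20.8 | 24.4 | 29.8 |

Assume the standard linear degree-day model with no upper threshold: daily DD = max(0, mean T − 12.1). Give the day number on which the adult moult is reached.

Daily DD above 12.1 °C: 7.5, 0.0, 0.0, 17.8, 8.7, 12.3, 17.7.
Cumulative: 7.5, 7.5, 7.5, 25.3, 34.0, 46.3, 64.0.
The total first reaches 11 DD on day 4.

day 4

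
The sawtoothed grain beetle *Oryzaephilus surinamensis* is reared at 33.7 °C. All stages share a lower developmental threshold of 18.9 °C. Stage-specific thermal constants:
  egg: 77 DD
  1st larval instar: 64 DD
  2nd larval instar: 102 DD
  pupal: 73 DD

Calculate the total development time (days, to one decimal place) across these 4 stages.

21.4 days

Daily accumulation at 33.7 °C = 33.7 − 18.9 = 14.8 DD/day.
Total K = 77 + 64 + 102 + 73 = 316 DD.
Total duration = 316 / 14.8 = 21.351 ≈ 21.4 days.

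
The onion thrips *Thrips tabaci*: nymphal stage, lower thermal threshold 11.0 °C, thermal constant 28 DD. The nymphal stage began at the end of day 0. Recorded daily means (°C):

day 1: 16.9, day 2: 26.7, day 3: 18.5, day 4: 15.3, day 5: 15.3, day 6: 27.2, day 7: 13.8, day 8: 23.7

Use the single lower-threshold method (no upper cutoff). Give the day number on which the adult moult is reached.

day 3

Daily DD above 11.0 °C: 5.9, 15.7, 7.5, 4.3, 4.3, 16.2, 2.8, 12.7.
Cumulative: 5.9, 21.6, 29.1, 33.4, 37.7, 53.9, 56.7, 69.4.
The total first reaches 28 DD on day 3.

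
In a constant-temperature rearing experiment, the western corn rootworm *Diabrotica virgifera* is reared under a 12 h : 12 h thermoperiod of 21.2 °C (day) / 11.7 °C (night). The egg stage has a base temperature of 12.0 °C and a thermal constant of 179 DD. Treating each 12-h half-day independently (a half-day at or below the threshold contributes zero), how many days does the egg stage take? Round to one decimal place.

38.9 days

Day half: max(0, 21.2 − 12.0) × 0.5 = 9.2 × 0.5 = 4.60 DD.
Night half: max(0, 11.7 − 12.0) × 0.5 = 0.0 × 0.5 = 0.00 DD.
Per 24 h: 4.60 DD/day.
Duration = 179 / 4.60 = 38.913 ≈ 38.9 days.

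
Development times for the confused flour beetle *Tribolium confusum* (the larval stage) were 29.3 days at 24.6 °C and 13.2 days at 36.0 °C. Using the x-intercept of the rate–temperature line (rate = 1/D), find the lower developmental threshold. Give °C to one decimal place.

Under the model K = D·(T − T_b), so D₁·(T₁ − T_b) = D₂·(T₂ − T_b).
29.3·(24.6 − T_b) = 13.2·(36.0 − T_b)
T_b = (29.3·24.6 − 13.2·36.0) / (29.3 − 13.2) = 245.58 / 16.1 = 15.253 °C ≈ 15.3 °C.

15.3 °C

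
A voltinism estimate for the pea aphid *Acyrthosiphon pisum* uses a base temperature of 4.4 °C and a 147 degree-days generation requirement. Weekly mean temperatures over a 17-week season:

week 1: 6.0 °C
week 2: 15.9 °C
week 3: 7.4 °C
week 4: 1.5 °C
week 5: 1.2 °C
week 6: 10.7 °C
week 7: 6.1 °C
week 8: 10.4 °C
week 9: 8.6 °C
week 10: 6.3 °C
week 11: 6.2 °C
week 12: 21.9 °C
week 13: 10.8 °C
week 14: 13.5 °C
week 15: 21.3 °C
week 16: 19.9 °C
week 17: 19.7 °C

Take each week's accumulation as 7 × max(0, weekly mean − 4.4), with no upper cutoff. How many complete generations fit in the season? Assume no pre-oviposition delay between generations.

5 generations

Weekly DD (7 × max(0, T̄ − 4.4)): 11.2, 80.5, 21.0, 0.0, 0.0, 44.1, 11.9, 42.0, 29.4, 13.3, 12.6, 122.5, 44.8, 63.7, 118.3, 108.5, 107.1.
Season total = 830.9 DD.
Complete generations = ⌊830.9 / 147⌋ = 5.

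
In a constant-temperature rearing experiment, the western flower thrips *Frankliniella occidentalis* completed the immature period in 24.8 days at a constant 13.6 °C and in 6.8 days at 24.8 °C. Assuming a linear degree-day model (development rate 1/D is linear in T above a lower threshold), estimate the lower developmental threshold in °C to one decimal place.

Linear rate model ⇒ the product D·(T − T_b) is constant across temperatures.
24.8·(13.6 − T_b) = 6.8·(24.8 − T_b)
T_b = (24.8·13.6 − 6.8·24.8) / (24.8 − 6.8) = 168.64 / 18.0 = 9.369 °C ≈ 9.4 °C.

9.4 °C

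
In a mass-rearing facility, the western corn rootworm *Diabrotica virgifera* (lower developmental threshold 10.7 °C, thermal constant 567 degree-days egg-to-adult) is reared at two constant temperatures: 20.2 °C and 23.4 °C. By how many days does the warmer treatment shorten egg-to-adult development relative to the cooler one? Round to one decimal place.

At 20.2 °C: 567 / (20.2 − 10.7) = 567 / 9.5 = 59.684 d.
At 23.4 °C: 567 / (23.4 − 10.7) = 567 / 12.7 = 44.646 d.
Difference = |59.684 − 44.646| = 15.039 ≈ 15.0 days.

15.0 days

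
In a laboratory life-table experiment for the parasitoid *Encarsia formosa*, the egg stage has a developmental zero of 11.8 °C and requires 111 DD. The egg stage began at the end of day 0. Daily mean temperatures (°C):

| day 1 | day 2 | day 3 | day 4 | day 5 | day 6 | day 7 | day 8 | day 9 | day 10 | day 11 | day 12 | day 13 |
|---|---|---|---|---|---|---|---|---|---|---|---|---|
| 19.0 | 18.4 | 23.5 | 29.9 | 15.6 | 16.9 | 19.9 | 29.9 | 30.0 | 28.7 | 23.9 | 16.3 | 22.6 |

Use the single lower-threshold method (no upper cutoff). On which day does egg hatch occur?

Daily DD above 11.8 °C: 7.2, 6.6, 11.7, 18.1, 3.8, 5.1, 8.1, 18.1, 18.2, 16.9, 12.1, 4.5, 10.8.
Cumulative: 7.2, 13.8, 25.5, 43.6, 47.4, 52.5, 60.6, 78.7, 96.9, 113.8, 125.9, 130.4, 141.2.
The total first reaches 111 DD on day 10.

day 10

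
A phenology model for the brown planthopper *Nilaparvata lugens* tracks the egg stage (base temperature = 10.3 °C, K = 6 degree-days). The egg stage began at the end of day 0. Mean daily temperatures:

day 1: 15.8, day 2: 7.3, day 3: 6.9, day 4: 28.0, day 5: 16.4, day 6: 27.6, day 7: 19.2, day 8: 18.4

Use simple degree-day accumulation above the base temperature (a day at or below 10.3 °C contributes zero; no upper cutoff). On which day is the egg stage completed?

Daily DD above 10.3 °C: 5.5, 0.0, 0.0, 17.7, 6.1, 17.3, 8.9, 8.1.
Cumulative: 5.5, 5.5, 5.5, 23.2, 29.3, 46.6, 55.5, 63.6.
The total first reaches 6 DD on day 4.

day 4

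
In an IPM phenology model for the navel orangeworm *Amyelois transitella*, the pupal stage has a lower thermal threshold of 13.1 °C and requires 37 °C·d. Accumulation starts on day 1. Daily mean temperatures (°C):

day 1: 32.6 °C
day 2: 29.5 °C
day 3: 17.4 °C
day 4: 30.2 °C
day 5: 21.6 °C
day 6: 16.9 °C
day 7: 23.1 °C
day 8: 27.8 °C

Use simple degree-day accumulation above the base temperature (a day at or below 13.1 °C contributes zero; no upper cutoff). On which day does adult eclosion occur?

Daily DD above 13.1 °C: 19.5, 16.4, 4.3, 17.1, 8.5, 3.8, 10.0, 14.7.
Cumulative: 19.5, 35.9, 40.2, 57.3, 65.8, 69.6, 79.6, 94.3.
The total first reaches 37 DD on day 3.

day 3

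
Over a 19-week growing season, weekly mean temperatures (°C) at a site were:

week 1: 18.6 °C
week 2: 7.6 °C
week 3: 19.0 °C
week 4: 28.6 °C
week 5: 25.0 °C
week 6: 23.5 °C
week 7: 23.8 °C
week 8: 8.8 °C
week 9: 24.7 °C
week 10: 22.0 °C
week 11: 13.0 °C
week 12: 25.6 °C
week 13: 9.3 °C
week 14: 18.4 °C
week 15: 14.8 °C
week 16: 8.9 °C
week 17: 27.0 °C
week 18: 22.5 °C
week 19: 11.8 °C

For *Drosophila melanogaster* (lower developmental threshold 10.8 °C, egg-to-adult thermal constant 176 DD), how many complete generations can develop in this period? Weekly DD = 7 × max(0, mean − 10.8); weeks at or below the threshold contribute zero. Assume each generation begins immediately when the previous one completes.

Weekly DD (7 × max(0, T̄ − 10.8)): 54.6, 0.0, 57.4, 124.6, 99.4, 88.9, 91.0, 0.0, 97.3, 78.4, 15.4, 103.6, 0.0, 53.2, 28.0, 0.0, 113.4, 81.9, 7.0.
Season total = 1094.1 DD.
Complete generations = ⌊1094.1 / 176⌋ = 6.

6 generations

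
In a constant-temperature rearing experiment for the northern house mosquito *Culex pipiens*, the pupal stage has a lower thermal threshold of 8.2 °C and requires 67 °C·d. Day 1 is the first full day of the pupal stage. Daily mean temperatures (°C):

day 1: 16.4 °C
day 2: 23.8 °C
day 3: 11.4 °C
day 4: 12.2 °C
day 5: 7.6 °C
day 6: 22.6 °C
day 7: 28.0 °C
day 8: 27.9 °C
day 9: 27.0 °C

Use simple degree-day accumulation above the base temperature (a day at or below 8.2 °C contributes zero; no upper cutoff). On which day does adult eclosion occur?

Daily DD above 8.2 °C: 8.2, 15.6, 3.2, 4.0, 0.0, 14.4, 19.8, 19.7, 18.8.
Cumulative: 8.2, 23.8, 27.0, 31.0, 31.0, 45.4, 65.2, 84.9, 103.7.
The total first reaches 67 DD on day 8.

day 8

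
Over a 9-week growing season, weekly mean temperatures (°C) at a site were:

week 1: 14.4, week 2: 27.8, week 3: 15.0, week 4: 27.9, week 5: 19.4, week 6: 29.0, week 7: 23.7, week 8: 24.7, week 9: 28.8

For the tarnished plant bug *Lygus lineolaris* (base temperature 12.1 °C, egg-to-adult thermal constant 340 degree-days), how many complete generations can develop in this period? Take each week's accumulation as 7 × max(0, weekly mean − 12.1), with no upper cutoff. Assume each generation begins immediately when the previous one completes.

Weekly DD (7 × max(0, T̄ − 12.1)): 16.1, 109.9, 20.3, 110.6, 51.1, 118.3, 81.2, 88.2, 116.9.
Season total = 712.6 DD.
Complete generations = ⌊712.6 / 340⌋ = 2.

2 generations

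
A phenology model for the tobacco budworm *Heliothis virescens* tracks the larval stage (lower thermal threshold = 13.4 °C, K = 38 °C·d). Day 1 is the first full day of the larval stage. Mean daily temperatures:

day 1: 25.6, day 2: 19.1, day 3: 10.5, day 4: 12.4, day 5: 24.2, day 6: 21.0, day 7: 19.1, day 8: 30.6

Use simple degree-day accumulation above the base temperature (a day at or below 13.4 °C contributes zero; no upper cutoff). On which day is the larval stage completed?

day 7

Daily DD above 13.4 °C: 12.2, 5.7, 0.0, 0.0, 10.8, 7.6, 5.7, 17.2.
Cumulative: 12.2, 17.9, 17.9, 17.9, 28.7, 36.3, 42.0, 59.2.
The total first reaches 38 DD on day 7.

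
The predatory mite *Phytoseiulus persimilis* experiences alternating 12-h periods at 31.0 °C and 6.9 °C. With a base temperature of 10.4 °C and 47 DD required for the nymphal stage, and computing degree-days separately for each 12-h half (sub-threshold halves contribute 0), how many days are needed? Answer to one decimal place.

Day half: max(0, 31.0 − 10.4) × 0.5 = 20.6 × 0.5 = 10.30 DD.
Night half: max(0, 6.9 − 10.4) × 0.5 = 0.0 × 0.5 = 0.00 DD.
Per 24 h: 10.30 DD/day.
Duration = 47 / 10.30 = 4.563 ≈ 4.6 days.

4.6 days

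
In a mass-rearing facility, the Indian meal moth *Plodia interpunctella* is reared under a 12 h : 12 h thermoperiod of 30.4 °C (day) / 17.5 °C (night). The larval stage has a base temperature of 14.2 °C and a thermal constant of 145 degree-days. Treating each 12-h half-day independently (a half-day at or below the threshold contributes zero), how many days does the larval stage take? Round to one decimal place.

14.9 days

Day half: max(0, 30.4 − 14.2) × 0.5 = 16.2 × 0.5 = 8.10 DD.
Night half: max(0, 17.5 − 14.2) × 0.5 = 3.3 × 0.5 = 1.65 DD.
Per 24 h: 9.75 DD/day.
Duration = 145 / 9.75 = 14.872 ≈ 14.9 days.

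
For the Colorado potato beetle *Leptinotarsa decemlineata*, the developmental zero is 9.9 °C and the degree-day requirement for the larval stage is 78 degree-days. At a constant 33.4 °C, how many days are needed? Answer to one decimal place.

3.3 days

Daily accumulation = 33.4 − 9.9 = 23.5 DD/day.
Duration = 78 / 23.5 = 3.319 ≈ 3.3 days.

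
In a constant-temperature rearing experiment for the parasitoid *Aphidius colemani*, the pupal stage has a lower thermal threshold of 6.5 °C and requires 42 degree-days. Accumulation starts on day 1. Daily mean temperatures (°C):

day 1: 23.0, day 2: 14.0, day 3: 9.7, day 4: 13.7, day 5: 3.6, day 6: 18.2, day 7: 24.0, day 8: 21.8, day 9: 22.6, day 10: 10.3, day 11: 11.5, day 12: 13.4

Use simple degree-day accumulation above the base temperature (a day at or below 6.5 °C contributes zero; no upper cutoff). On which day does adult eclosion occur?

day 6

Daily DD above 6.5 °C: 16.5, 7.5, 3.2, 7.2, 0.0, 11.7, 17.5, 15.3, 16.1, 3.8, 5.0, 6.9.
Cumulative: 16.5, 24.0, 27.2, 34.4, 34.4, 46.1, 63.6, 78.9, 95.0, 98.8, 103.8, 110.7.
The total first reaches 42 DD on day 6.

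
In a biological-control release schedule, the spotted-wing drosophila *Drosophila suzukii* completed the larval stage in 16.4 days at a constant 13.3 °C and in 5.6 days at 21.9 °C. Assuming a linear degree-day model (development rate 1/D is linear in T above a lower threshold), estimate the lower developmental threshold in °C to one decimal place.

Linear rate model ⇒ the product D·(T − T_b) is constant across temperatures.
16.4·(13.3 − T_b) = 5.6·(21.9 − T_b)
T_b = (16.4·13.3 − 5.6·21.9) / (16.4 − 5.6) = 95.48 / 10.8 = 8.841 °C ≈ 8.8 °C.

8.8 °C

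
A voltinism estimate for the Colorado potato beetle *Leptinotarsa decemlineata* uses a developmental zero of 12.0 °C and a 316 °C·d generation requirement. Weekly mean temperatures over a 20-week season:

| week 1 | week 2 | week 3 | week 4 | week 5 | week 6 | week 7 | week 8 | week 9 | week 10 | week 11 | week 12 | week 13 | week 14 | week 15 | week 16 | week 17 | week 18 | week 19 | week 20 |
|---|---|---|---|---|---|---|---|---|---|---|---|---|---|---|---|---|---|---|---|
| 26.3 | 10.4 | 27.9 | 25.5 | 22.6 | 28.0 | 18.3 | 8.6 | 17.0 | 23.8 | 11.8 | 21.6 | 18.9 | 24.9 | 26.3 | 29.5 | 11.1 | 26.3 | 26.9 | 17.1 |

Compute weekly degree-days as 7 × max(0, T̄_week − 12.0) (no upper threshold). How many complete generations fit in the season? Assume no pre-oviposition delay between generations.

4 generations

Weekly DD (7 × max(0, T̄ − 12.0)): 100.1, 0.0, 111.3, 94.5, 74.2, 112.0, 44.1, 0.0, 35.0, 82.6, 0.0, 67.2, 48.3, 90.3, 100.1, 122.5, 0.0, 100.1, 104.3, 35.7.
Season total = 1322.3 DD.
Complete generations = ⌊1322.3 / 316⌋ = 4.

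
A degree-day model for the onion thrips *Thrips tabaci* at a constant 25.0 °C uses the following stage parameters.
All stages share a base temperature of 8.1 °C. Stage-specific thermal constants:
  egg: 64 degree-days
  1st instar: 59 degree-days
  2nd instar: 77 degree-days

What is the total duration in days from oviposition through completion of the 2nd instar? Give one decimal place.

Daily accumulation at 25.0 °C = 25.0 − 8.1 = 16.9 DD/day.
Total K = 64 + 59 + 77 = 200 DD.
Total duration = 200 / 16.9 = 11.834 ≈ 11.8 days.

11.8 days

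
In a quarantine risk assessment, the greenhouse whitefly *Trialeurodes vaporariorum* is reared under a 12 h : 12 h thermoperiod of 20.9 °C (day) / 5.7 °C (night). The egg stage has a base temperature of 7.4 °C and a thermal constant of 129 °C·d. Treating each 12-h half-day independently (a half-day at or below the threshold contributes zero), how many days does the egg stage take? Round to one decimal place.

Day half: max(0, 20.9 − 7.4) × 0.5 = 13.5 × 0.5 = 6.75 DD.
Night half: max(0, 5.7 − 7.4) × 0.5 = 0.0 × 0.5 = 0.00 DD.
Per 24 h: 6.75 DD/day.
Duration = 129 / 6.75 = 19.111 ≈ 19.1 days.

19.1 days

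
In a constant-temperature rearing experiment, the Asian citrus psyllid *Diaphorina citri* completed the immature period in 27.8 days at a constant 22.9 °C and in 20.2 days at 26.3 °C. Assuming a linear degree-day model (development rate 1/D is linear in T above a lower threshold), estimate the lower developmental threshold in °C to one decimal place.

Equal thermal constants: D₁(T₁ − T_b) = D₂(T₂ − T_b).
27.8·(22.9 − T_b) = 20.2·(26.3 − T_b)
T_b = (27.8·22.9 − 20.2·26.3) / (27.8 − 20.2) = 105.36 / 7.6 = 13.863 °C ≈ 13.9 °C.

13.9 °C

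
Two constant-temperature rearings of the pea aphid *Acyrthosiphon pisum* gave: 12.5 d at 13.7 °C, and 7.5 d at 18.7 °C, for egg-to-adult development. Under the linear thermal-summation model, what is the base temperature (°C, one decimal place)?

Under the model K = D·(T − T_b), so D₁·(T₁ − T_b) = D₂·(T₂ − T_b).
12.5·(13.7 − T_b) = 7.5·(18.7 − T_b)
T_b = (12.5·13.7 − 7.5·18.7) / (12.5 − 7.5) = 31.00 / 5.0 = 6.200 °C ≈ 6.2 °C.

6.2 °C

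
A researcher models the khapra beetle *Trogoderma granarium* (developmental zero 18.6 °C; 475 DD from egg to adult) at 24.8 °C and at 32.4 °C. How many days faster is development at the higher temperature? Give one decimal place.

42.2 days

At 24.8 °C: 475 / (24.8 − 18.6) = 475 / 6.2 = 76.613 d.
At 32.4 °C: 475 / (32.4 − 18.6) = 475 / 13.8 = 34.420 d.
Difference = |76.613 − 34.420| = 42.193 ≈ 42.2 days.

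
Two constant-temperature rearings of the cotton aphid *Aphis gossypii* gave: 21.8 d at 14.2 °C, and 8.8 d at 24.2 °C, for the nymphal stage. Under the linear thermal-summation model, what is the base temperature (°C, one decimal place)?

Under the model K = D·(T − T_b), so D₁·(T₁ − T_b) = D₂·(T₂ − T_b).
21.8·(14.2 − T_b) = 8.8·(24.2 − T_b)
T_b = (21.8·14.2 − 8.8·24.2) / (21.8 − 8.8) = 96.60 / 13.0 = 7.431 °C ≈ 7.4 °C.

7.4 °C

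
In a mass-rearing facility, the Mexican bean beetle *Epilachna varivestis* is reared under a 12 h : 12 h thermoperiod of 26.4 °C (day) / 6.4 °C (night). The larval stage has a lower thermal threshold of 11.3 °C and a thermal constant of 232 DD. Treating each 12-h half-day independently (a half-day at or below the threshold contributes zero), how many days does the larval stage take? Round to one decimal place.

30.7 days

Day half: max(0, 26.4 − 11.3) × 0.5 = 15.1 × 0.5 = 7.55 DD.
Night half: max(0, 6.4 − 11.3) × 0.5 = 0.0 × 0.5 = 0.00 DD.
Per 24 h: 7.55 DD/day.
Duration = 232 / 7.55 = 30.728 ≈ 30.7 days.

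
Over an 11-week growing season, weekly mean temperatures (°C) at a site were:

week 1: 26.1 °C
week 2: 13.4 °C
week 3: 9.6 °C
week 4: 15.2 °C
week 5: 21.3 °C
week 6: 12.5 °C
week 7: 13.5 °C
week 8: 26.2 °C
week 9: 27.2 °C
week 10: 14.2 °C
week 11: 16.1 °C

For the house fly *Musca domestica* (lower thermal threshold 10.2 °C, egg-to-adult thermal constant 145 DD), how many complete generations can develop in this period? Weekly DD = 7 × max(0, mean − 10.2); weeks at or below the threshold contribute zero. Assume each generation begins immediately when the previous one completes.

Weekly DD (7 × max(0, T̄ − 10.2)): 111.3, 22.4, 0.0, 35.0, 77.7, 16.1, 23.1, 112.0, 119.0, 28.0, 41.3.
Season total = 585.9 DD.
Complete generations = ⌊585.9 / 145⌋ = 4.

4 generations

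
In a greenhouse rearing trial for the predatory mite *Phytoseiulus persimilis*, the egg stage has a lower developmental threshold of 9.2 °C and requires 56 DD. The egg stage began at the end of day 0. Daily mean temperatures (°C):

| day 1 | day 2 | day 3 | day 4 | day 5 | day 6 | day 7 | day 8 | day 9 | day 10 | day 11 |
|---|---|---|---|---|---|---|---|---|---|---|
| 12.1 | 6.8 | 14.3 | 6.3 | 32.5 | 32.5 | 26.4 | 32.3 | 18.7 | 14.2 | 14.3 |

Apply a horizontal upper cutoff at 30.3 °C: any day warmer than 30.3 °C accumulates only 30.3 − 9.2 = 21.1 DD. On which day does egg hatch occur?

day 7

Daily DD above 9.2 °C (capped at 21.1): 2.9, 0.0, 5.1, 0.0, 21.1, 21.1, 17.2, 21.1, 9.5, 5.0, 5.1.
Cumulative: 2.9, 2.9, 8.0, 8.0, 29.1, 50.2, 67.4, 88.5, 98.0, 103.0, 108.1.
The total first reaches 56 DD on day 7.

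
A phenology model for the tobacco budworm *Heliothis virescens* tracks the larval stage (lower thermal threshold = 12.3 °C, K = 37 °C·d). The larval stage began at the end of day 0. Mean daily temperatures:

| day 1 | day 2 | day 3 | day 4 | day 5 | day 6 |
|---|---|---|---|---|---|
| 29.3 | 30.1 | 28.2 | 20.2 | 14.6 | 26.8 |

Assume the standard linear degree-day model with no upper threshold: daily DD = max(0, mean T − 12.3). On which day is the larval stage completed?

day 3

Daily DD above 12.3 °C: 17.0, 17.8, 15.9, 7.9, 2.3, 14.5.
Cumulative: 17.0, 34.8, 50.7, 58.6, 60.9, 75.4.
The total first reaches 37 DD on day 3.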